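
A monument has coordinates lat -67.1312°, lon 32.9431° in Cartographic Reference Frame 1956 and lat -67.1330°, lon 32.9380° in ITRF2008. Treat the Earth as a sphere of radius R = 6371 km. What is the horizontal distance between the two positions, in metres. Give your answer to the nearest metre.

298 m

Δφ = -67.1330° − -67.1312° = -0.0018°; Δλ = 32.9380° − 32.9431° = -0.0051°.
1° along a meridian = πR/180 = 111195 m.
ΔN = Δφ × 111195 = -200.2 m; ΔE = Δλ × 111195 × cos(-67.1312°) = -0.0051 × 111195 × 0.388622 = -220.4 m.
Distance = √(ΔE² + ΔN²) = √((-220.4)² + (-200.2)²) = 297.7 m.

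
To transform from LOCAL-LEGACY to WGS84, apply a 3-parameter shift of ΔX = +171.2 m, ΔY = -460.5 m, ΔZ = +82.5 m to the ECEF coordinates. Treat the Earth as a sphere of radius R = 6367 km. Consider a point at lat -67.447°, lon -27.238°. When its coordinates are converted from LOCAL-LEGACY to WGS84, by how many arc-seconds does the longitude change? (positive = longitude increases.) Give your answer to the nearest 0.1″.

Δλ = -28.0″

sin φ = -0.923525, cos φ = 0.383538, sin λ = -0.457688, cos λ = 0.889113.
East component: ΔE = −sin λ·ΔX + cos λ·ΔY = −(-0.457688)(171.2) + (0.889113)(-460.5) = -331.08 m.
1° of latitude spans πR/180 = 111125 m; at latitude φ, 1° of longitude spans that × cos φ = 42620.7 m, so Δλ = -331.08 / 42620.7 × 3600 = -27.965″.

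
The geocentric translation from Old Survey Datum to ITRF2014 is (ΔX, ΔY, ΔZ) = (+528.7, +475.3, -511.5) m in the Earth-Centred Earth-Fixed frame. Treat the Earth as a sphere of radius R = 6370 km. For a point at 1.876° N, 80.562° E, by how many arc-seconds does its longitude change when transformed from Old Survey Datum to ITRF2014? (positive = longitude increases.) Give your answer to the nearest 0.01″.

Δλ = -14.37″

sin φ = 0.032737, cos φ = 0.999464, sin λ = 0.986464, cos λ = 0.163980.
East component: ΔE = −sin λ·ΔX + cos λ·ΔY = −(0.986464)(528.7) + (0.163980)(475.3) = -443.60 m.
1° of latitude spans πR/180 = 111177 m; at latitude φ, 1° of longitude spans that × cos φ = 111117.9 m, so Δλ = -443.60 / 111117.9 × 3600 = -14.372″.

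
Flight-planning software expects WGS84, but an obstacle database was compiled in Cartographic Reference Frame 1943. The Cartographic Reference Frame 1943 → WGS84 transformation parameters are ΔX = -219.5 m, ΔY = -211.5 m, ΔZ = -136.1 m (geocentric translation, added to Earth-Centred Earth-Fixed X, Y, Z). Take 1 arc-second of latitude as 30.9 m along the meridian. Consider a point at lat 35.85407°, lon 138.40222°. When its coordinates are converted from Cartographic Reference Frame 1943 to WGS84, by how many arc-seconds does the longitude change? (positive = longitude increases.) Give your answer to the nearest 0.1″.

Δλ = 12.1″

sin φ = 0.585723, cos φ = 0.810511, sin λ = 0.663897, cos λ = -0.747824.
East component: ΔE = −sin λ·ΔX + cos λ·ΔY = −(0.663897)(-219.5) + (-0.747824)(-211.5) = 303.89 m.
1° of latitude spans 3600 × 30.90 = 111240 m; at latitude φ, 1° of longitude spans that × cos φ = 90161.3 m, so Δλ = 303.89 / 90161.3 × 3600 = 12.134″.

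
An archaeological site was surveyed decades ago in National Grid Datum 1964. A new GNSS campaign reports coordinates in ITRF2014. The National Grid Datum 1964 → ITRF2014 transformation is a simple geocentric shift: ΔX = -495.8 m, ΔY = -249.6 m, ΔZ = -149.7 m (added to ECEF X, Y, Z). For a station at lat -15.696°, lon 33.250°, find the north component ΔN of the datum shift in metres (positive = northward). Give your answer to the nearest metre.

At φ = -15.696°, λ = 33.250°: sin φ = -0.270533, cos φ = 0.962711, sin λ = 0.548293, cos λ = 0.836286.
ΔN = −sin φ cos λ·ΔX − sin φ sin λ·ΔY + cos φ·ΔZ = −(-0.270533)(0.836286)(-495.8) − (-0.270533)(0.548293)(-249.6) + (0.962711)(-149.7) = -293.31 m.

ΔN = -293 m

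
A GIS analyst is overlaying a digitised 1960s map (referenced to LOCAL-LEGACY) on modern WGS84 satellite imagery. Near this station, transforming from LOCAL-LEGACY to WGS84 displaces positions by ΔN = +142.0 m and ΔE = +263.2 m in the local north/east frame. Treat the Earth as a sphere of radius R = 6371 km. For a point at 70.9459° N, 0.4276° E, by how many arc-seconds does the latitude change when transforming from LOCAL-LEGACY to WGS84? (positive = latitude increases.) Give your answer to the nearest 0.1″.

Δφ = 4.6″

On a sphere of radius R, 1 rad of latitude = R, so Δφ = ΔN / R = 142.0 / 6371000 = 2.2288e-05 rad = 4.597″.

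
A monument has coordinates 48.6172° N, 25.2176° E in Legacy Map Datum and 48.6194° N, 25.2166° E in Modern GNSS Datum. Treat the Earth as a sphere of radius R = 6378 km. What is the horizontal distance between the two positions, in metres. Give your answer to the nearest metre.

256 m

Δφ = 48.6194° − 48.6172° = +0.0022°; Δλ = 25.2166° − 25.2176° = -0.0010°.
1° along a meridian = πR/180 = 111317 m.
ΔN = Δφ × 111317 = 244.9 m; ΔE = Δλ × 111317 × cos(48.6172°) = -0.0010 × 111317 × 0.661087 = -73.6 m.
Distance = √(ΔE² + ΔN²) = √((-73.6)² + 244.9²) = 255.7 m.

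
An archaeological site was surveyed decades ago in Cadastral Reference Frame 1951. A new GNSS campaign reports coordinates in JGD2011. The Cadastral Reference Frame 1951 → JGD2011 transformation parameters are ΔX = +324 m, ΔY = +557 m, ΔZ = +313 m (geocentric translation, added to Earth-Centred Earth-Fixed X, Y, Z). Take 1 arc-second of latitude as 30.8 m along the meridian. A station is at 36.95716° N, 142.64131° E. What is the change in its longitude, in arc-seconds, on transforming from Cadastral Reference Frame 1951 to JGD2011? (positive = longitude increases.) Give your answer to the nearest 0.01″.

sin φ = 0.601218, cos φ = 0.799085, sin λ = 0.606803, cos λ = -0.794852.
East component: ΔE = −sin λ·ΔX + cos λ·ΔY = −(0.606803)(324) + (-0.794852)(557) = -639.34 m.
1° of latitude spans 3600 × 30.80 = 110880 m; at latitude φ, 1° of longitude spans that × cos φ = 88602.6 m, so Δλ = -639.34 / 88602.6 × 3600 = -25.977″.

Δλ = -25.98″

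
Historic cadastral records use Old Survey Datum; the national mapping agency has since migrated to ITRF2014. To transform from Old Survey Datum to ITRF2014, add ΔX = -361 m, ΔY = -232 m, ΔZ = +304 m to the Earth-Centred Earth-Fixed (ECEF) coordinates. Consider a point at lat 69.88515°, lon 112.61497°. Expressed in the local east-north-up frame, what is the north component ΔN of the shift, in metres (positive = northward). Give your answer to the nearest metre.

At φ = 69.88515°, λ = 112.61497°: sin φ = 0.939005, cos φ = 0.343903, sin λ = 0.923110, cos λ = -0.384537.
ΔN = −sin φ cos λ·ΔX − sin φ sin λ·ΔY + cos φ·ΔZ = −(0.939005)(-0.384537)(-361) − (0.939005)(0.923110)(-232) + (0.343903)(304) = 175.29 m.

ΔN = 175 m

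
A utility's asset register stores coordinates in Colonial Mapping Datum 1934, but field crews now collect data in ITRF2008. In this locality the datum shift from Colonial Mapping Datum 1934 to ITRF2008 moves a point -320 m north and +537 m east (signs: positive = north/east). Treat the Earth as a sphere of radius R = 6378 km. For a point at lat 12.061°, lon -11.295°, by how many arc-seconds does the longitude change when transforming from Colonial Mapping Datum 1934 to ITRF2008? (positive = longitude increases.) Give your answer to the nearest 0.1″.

Δλ = 17.8″

At latitude 12.061°, cos φ = 0.977926.
One radian of longitude at latitude φ spans R cos φ, so Δλ = ΔE / (R cos φ) = 537.0 / (6378000 × 0.977926) = 8.6096e-05 rad = 17.759″.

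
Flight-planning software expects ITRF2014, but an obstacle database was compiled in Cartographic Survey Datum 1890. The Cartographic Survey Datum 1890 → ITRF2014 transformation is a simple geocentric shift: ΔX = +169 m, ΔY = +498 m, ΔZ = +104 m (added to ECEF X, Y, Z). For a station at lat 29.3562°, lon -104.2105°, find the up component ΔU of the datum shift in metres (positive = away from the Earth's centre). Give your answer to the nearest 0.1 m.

ΔU = -405.9 m

The local up (radial) axis is (cos φ cos λ, cos φ sin λ, sin φ), giving ΔU = -36.160 − 420.769 + 50.985 = -405.94 m.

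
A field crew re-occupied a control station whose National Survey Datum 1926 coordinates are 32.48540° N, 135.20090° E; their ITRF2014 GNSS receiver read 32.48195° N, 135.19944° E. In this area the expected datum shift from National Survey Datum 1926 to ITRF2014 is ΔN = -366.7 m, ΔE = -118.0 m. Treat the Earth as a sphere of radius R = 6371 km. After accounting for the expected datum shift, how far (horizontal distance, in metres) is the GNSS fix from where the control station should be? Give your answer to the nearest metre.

Observed coordinate differences: Δφ = -0.00345°, Δλ = -0.00146°.
Converting to metres (1° lat = 111195 m, cos φ = 0.843528): observed ΔN = -383.6 m, observed ΔE = -136.9 m.
Subtracting the expected shift leaves a residual of -383.6 − (-366.7) = -16.9 m north and -136.9 − (-118.0) = -18.9 m east.
Residual distance = √((-16.9)² + (-18.9)²) = 25.4 m.

25 m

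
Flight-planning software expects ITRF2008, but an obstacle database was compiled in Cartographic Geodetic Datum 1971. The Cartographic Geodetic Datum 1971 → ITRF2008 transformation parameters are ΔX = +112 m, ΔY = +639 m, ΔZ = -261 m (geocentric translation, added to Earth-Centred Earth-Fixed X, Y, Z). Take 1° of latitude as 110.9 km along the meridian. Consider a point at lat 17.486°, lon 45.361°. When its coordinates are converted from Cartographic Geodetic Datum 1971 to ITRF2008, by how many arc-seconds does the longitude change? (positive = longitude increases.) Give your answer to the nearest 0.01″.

sin φ = 0.300473, cos φ = 0.953790, sin λ = 0.711548, cos λ = 0.702638.
East component: ΔE = −sin λ·ΔX + cos λ·ΔY = −(0.711548)(112) + (0.702638)(639) = 369.29 m.
1° of latitude spans 110900 m; at latitude φ, 1° of longitude spans that × cos φ = 105775.4 m, so Δλ = 369.29 / 105775.4 × 3600 = 12.569″.

Δλ = 12.57″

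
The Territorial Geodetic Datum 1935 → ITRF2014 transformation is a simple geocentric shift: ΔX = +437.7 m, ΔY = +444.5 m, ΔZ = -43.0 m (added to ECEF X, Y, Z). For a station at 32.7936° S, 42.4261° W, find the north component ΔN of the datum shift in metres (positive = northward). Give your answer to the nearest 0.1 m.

ΔN = -23.6 m

The local north axis is (−sin φ cos λ, −sin φ sin λ, cos φ), giving ΔN = 174.989 − 162.418 − 36.147 = -23.58 m.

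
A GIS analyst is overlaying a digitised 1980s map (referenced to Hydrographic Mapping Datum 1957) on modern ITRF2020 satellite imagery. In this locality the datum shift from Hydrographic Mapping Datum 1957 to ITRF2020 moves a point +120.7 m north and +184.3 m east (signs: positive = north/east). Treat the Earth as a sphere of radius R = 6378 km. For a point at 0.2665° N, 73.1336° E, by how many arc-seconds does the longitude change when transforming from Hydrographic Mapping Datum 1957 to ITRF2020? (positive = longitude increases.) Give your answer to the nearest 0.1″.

At latitude 0.2665°, cos φ = 0.999989.
One radian of longitude at latitude φ spans R cos φ, so Δλ = ΔE / (R cos φ) = 184.3 / (6378000 × 0.999989) = 2.8897e-05 rad = 5.960″.

Δλ = 6.0″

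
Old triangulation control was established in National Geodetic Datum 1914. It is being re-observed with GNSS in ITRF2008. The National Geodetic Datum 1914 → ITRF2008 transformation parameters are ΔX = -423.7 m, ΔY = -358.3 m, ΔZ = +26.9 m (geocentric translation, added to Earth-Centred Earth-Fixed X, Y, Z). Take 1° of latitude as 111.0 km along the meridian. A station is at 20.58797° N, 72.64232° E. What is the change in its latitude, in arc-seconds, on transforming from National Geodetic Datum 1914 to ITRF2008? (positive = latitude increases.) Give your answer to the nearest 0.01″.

sin φ = 0.351645, cos φ = 0.936133, sin λ = 0.954461, cos λ = 0.298336.
North component: ΔN = −sin φ cos λ·ΔX − sin φ sin λ·ΔY + cos φ·ΔZ = −(0.351645)(0.298336)(-423.7) − (0.351645)(0.954461)(-358.3) + (0.936133)(26.9) = 189.89 m.
1° of latitude spans 111000 m, so Δφ = 189.89 / 111000 × 3600 = 6.159″.

Δφ = 6.16″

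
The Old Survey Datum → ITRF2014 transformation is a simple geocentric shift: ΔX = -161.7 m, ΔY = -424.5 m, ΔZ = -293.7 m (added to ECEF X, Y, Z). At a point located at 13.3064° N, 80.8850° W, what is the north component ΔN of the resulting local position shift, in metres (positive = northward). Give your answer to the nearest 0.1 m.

ΔN = -376.4 m

The local north axis is (−sin φ cos λ, −sin φ sin λ, cos φ), giving ΔN = 5.896 − 96.469 − 285.815 = -376.39 m.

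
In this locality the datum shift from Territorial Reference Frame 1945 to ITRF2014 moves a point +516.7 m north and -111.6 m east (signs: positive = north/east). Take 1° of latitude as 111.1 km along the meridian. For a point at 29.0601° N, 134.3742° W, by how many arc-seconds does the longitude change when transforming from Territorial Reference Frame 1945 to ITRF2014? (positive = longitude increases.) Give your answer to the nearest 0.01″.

Δλ = -4.14″

At latitude 29.0601°, cos φ = 0.874111.
1° of longitude at this latitude = 111.1 × cos φ = 97.11 km, so Δλ = -111.6 / 97113.7 = -0.0011492° = -4.137″.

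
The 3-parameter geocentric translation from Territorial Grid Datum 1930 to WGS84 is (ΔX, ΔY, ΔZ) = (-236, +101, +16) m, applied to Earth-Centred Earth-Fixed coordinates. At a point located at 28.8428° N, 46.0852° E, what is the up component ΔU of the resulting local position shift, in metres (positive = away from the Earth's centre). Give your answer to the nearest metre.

At φ = 28.8428°, λ = 46.0852°: sin φ = 0.482408, cos φ = 0.875947, sin λ = 0.720372, cos λ = 0.693588.
ΔU = cos φ cos λ·ΔX + cos φ sin λ·ΔY + sin φ·ΔZ = (0.875947)(0.693588)(-236) + (0.875947)(0.720372)(101) + (0.482408)(16) = -71.93 m.

ΔU = -72 m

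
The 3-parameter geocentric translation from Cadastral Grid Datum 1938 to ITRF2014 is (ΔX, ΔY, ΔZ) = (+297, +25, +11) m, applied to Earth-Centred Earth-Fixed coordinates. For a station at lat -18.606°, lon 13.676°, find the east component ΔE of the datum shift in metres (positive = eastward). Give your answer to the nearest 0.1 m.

ΔE = -45.9 m

The local east axis at (φ, λ) is (−sin λ, cos λ, 0), so ΔE = −sin(13.676°)·297 + cos(13.676°)·25 = -45.93 m.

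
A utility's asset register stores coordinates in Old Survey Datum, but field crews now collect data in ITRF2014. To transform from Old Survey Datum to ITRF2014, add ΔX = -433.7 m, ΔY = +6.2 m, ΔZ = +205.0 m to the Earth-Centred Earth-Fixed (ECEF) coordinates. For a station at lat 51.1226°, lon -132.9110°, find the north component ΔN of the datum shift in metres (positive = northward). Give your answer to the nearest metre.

At φ = 51.1226°, λ = -132.9110°: sin φ = 0.778491, cos φ = 0.627656, sin λ = -0.732412, cos λ = -0.680861.
ΔN = −sin φ cos λ·ΔX − sin φ sin λ·ΔY + cos φ·ΔZ = −(0.778491)(-0.680861)(-433.7) − (0.778491)(-0.732412)(6.2) + (0.627656)(205.0) = -97.68 m.

ΔN = -98 m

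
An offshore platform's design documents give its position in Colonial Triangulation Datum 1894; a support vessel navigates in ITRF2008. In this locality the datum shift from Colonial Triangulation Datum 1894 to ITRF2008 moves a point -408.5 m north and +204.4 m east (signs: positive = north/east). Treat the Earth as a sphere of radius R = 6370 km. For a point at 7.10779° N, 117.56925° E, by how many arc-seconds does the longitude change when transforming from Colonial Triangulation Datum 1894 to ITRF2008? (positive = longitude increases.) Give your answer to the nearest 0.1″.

Δλ = 6.7″

At latitude 7.10779°, cos φ = 0.992315.
One radian of longitude at latitude φ spans R cos φ, so Δλ = ΔE / (R cos φ) = 204.4 / (6370000 × 0.992315) = 3.2336e-05 rad = 6.670″.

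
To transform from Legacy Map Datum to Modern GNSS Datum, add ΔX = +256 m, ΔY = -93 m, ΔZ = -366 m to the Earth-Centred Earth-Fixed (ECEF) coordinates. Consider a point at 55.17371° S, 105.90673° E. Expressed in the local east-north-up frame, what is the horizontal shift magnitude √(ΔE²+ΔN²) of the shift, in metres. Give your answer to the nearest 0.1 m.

405.4 m

At φ = -55.17371°, λ = 105.90673°: sin φ = -0.820887, cos φ = 0.571090, sin λ = 0.961709, cos λ = -0.274072.
ΔE = −sin λ·ΔX + cos λ·ΔY = −(0.961709)·(256) + (-0.274072)·(-93) = -220.71 m.
ΔN = −sin φ cos λ·ΔX − sin φ sin λ·ΔY + cos φ·ΔZ = −(-0.820887)(-0.274072)(256) − (-0.820887)(0.961709)(-93) + (0.571090)(-366) = -340.03 m.
Horizontal magnitude = √(ΔE² + ΔN²) = √((-220.71)² + (-340.03)²) = 405.38 m.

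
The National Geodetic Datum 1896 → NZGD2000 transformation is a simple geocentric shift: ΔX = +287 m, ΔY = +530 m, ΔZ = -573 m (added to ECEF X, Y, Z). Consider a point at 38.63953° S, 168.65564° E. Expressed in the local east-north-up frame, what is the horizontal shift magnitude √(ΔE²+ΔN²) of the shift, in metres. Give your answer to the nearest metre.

The local east axis at (φ, λ) is (−sin λ, cos λ, 0), so ΔE = −sin(168.65564°)·287 + cos(168.65564°)·530 = -576.10 m.
The local north axis is (−sin φ cos λ, −sin φ sin λ, cos φ), giving ΔN = -175.707 + 65.098 − 447.564 = -558.17 m.
Horizontal magnitude = √(ΔE² + ΔN²) = √((-576.10)² + (-558.17)²) = 802.15 m.

802 m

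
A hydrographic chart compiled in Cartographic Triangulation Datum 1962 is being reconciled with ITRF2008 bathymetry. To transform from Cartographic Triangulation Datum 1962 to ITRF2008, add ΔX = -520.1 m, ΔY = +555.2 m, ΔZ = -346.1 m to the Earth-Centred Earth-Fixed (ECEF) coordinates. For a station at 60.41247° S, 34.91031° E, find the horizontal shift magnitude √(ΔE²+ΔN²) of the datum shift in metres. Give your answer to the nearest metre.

At φ = -60.41247°, λ = 34.91031°: sin φ = -0.869602, cos φ = 0.493753, sin λ = 0.572293, cos λ = 0.820049.
ΔE = −sin λ·ΔX + cos λ·ΔY = −(0.572293)·(-520.1) + (0.820049)·(555.2) = 752.94 m.
ΔN = −sin φ cos λ·ΔX − sin φ sin λ·ΔY + cos φ·ΔZ = −(-0.869602)(0.820049)(-520.1) − (-0.869602)(0.572293)(555.2) + (0.493753)(-346.1) = -265.47 m.
Horizontal magnitude = √(ΔE² + ΔN²) = √(752.94² + (-265.47)²) = 798.37 m.

798 m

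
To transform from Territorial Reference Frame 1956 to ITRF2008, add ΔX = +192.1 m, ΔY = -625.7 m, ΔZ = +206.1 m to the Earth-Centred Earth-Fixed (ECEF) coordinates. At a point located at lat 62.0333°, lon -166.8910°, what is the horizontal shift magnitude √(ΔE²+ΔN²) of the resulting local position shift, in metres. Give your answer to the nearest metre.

At φ = 62.0333°, λ = -166.8910°: sin φ = 0.883220, cos φ = 0.468958, sin λ = -0.226804, cos λ = -0.973940.
ΔE = −sin λ·ΔX + cos λ·ΔY = −(-0.226804)·(192.1) + (-0.973940)·(-625.7) = 652.96 m.
ΔN = −sin φ cos λ·ΔX − sin φ sin λ·ΔY + cos φ·ΔZ = −(0.883220)(-0.973940)(192.1) − (0.883220)(-0.226804)(-625.7) + (0.468958)(206.1) = 136.56 m.
Horizontal magnitude = √(ΔE² + ΔN²) = √(652.96² + 136.56²) = 667.09 m.

667 m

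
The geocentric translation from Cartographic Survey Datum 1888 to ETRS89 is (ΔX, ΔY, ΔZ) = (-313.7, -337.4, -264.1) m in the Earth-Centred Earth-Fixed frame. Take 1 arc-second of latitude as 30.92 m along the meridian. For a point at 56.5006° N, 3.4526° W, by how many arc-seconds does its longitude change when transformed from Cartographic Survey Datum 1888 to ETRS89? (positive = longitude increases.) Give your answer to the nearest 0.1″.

sin φ = 0.833892, cos φ = 0.551928, sin λ = -0.060223, cos λ = 0.998185.
East component: ΔE = −sin λ·ΔX + cos λ·ΔY = −(-0.060223)(-313.7) + (0.998185)(-337.4) = -355.68 m.
1° of latitude spans 3600 × 30.92 = 111312 m; at latitude φ, 1° of longitude spans that × cos φ = 61436.2 m, so Δλ = -355.68 / 61436.2 × 3600 = -20.842″.

Δλ = -20.8″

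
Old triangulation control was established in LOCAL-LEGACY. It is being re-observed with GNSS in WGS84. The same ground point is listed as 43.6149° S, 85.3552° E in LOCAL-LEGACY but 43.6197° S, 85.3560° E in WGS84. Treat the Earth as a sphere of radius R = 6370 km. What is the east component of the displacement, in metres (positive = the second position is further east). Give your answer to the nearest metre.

ΔE = 64 m

Δφ = -43.6197° − -43.6149° = -0.0048°; Δλ = 85.3560° − 85.3552° = +0.0008°.
1° along a meridian = πR/180 = 111177 m.
ΔN = Δφ × 111177 = -533.7 m; ΔE = Δλ × 111177 × cos(-43.6149°) = +0.0008 × 111177 × 0.723992 = 64.4 m.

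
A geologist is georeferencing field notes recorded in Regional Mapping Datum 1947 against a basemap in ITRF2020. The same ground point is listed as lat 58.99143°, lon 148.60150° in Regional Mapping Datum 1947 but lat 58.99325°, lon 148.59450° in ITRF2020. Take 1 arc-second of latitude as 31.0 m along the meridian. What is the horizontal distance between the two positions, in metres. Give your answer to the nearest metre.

451 m

Δφ = 58.99325° − 58.99143° = +0.00182°; Δλ = 148.59450° − 148.60150° = -0.00700°.
1° of latitude = 3600 × 31.00 = 111600 m.
ΔN = Δφ × 111600 = 203.1 m; ΔE = Δλ × 111600 × cos(58.99143°) = -0.00700 × 111600 × 0.515166 = -402.4 m.
Distance = √(ΔE² + ΔN²) = √((-402.4)² + 203.1²) = 450.8 m.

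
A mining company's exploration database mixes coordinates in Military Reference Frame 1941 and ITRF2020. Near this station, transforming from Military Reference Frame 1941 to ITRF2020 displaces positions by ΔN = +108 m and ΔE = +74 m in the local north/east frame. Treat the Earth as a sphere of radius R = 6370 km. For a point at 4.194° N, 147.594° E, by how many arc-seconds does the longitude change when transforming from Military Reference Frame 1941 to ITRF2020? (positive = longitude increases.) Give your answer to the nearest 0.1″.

At latitude 4.194°, cos φ = 0.997322.
One radian of longitude at latitude φ spans R cos φ, so Δλ = ΔE / (R cos φ) = 74.0 / (6370000 × 0.997322) = 1.1648e-05 rad = 2.403″.

Δλ = 2.4″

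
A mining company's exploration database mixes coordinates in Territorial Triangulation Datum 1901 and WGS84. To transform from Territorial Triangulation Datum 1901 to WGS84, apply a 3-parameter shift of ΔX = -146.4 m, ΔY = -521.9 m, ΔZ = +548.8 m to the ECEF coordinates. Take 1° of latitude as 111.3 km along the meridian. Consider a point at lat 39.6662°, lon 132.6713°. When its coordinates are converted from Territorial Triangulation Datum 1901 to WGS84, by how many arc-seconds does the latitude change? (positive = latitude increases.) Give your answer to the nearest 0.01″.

Δφ = 19.54″

sin φ = 0.638314, cos φ = 0.769776, sin λ = 0.735254, cos λ = -0.677791.
North component: ΔN = −sin φ cos λ·ΔX − sin φ sin λ·ΔY + cos φ·ΔZ = −(0.638314)(-0.677791)(-146.4) − (0.638314)(0.735254)(-521.9) + (0.769776)(548.8) = 604.05 m.
1° of latitude spans 111300 m, so Δφ = 604.05 / 111300 × 3600 = 19.538″.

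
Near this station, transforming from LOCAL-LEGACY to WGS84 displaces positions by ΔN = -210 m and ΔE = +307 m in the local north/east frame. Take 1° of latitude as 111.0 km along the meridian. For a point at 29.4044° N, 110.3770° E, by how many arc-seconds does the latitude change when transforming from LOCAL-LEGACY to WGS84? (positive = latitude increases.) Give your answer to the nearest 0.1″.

Δφ = -6.8″

1° of latitude = 111.0 km, so Δφ = -210.0 / 111000 = -0.0018919° = -6.811″.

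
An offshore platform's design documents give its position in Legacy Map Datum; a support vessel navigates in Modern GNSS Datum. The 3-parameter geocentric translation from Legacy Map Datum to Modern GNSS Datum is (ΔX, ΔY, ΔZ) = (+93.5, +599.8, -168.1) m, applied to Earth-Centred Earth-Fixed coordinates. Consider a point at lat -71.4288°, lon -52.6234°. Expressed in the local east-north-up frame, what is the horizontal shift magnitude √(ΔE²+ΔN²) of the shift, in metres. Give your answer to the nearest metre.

629 m

At φ = -71.4288°, λ = -52.6234°: sin φ = -0.947929, cos φ = 0.318483, sin λ = -0.794663, cos λ = 0.607051.
ΔE = −sin λ·ΔX + cos λ·ΔY = −(-0.794663)·(93.5) + (0.607051)·(599.8) = 438.41 m.
ΔN = −sin φ cos λ·ΔX − sin φ sin λ·ΔY + cos φ·ΔZ = −(-0.947929)(0.607051)(93.5) − (-0.947929)(-0.794663)(599.8) + (0.318483)(-168.1) = -451.55 m.
Horizontal magnitude = √(ΔE² + ΔN²) = √(438.41² + (-451.55)²) = 629.37 m.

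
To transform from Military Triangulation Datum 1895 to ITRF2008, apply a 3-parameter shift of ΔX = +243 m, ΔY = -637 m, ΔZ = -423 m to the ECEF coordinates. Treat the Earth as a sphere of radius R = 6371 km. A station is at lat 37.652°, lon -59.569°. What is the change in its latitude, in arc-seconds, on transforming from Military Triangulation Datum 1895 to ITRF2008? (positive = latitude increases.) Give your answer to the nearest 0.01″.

Δφ = -24.14″

sin φ = 0.610864, cos φ = 0.791736, sin λ = -0.862240, cos λ = 0.506500.
North component: ΔN = −sin φ cos λ·ΔX − sin φ sin λ·ΔY + cos φ·ΔZ = −(0.610864)(0.506500)(243) − (0.610864)(-0.862240)(-637) + (0.791736)(-423) = -745.60 m.
1° of latitude spans πR/180 = 111195 m, so Δφ = -745.60 / 111195 × 3600 = -24.139″.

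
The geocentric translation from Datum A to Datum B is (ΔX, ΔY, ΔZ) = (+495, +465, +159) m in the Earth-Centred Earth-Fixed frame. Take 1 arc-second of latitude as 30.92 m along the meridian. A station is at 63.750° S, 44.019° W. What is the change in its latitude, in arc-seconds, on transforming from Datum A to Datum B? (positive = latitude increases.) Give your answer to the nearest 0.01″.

Δφ = 3.23″

sin φ = -0.896873, cos φ = 0.442289, sin λ = -0.694897, cos λ = 0.719109.
North component: ΔN = −sin φ cos λ·ΔX − sin φ sin λ·ΔY + cos φ·ΔZ = −(-0.896873)(0.719109)(495) − (-0.896873)(-0.694897)(465) + (0.442289)(159) = 99.77 m.
1° of latitude spans 3600 × 30.92 = 111312 m, so Δφ = 99.77 / 111312 × 3600 = 3.227″.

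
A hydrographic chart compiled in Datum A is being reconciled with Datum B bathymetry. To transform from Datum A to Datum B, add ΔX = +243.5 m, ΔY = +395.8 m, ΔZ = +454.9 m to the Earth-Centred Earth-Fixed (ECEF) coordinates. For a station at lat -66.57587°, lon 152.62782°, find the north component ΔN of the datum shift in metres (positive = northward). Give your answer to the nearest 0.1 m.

ΔN = 149.4 m

At φ = -66.57587°, λ = 152.62782°: sin φ = -0.917587, cos φ = 0.397534, sin λ = 0.459769, cos λ = -0.888039.
ΔN = −sin φ cos λ·ΔX − sin φ sin λ·ΔY + cos φ·ΔZ = −(-0.917587)(-0.888039)(243.5) − (-0.917587)(0.459769)(395.8) + (0.397534)(454.9) = 149.40 m.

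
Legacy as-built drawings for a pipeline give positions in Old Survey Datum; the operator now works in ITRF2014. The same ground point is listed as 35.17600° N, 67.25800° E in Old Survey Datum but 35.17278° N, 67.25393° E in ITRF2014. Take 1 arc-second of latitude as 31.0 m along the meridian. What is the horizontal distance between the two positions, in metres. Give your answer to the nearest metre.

517 m

Δφ = 35.17278° − 35.17600° = -0.00322°; Δλ = 67.25393° − 67.25800° = -0.00407°.
1° of latitude = 3600 × 31.00 = 111600 m.
ΔN = Δφ × 111600 = -359.4 m; ΔE = Δλ × 111600 × cos(35.17600°) = -0.00407 × 111600 × 0.817386 = -371.3 m.
Distance = √(ΔE² + ΔN²) = √((-371.3)² + (-359.4)²) = 516.7 m.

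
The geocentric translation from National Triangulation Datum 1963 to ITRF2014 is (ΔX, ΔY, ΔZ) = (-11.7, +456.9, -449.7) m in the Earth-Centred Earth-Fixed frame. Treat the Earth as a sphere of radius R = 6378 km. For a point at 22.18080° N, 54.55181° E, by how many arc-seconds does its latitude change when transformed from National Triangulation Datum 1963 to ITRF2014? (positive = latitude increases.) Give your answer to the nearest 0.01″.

sin φ = 0.377531, cos φ = 0.925997, sin λ = 0.814640, cos λ = 0.579967.
North component: ΔN = −sin φ cos λ·ΔX − sin φ sin λ·ΔY + cos φ·ΔZ = −(0.377531)(0.579967)(-11.7) − (0.377531)(0.814640)(456.9) + (0.925997)(-449.7) = -554.38 m.
1° of latitude spans πR/180 = 111317 m, so Δφ = -554.38 / 111317 × 3600 = -17.929″.

Δφ = -17.93″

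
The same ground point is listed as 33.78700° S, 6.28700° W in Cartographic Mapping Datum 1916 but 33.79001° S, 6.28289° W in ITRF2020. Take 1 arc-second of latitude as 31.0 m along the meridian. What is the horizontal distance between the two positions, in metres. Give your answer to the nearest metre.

Δφ = -33.79001° − -33.78700° = -0.00301°; Δλ = -6.28289° − -6.28700° = +0.00411°.
1° of latitude = 3600 × 31.00 = 111600 m.
ΔN = Δφ × 111600 = -335.9 m; ΔE = Δλ × 111600 × cos(-33.78700°) = +0.00411 × 111600 × 0.831111 = 381.2 m.
Distance = √(ΔE² + ΔN²) = √(381.2² + (-335.9)²) = 508.1 m.

508 m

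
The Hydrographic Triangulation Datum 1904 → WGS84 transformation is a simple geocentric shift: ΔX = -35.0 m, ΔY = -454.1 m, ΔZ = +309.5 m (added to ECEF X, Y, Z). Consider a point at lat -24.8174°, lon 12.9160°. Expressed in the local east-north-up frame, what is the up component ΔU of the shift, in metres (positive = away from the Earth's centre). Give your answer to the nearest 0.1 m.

ΔU = -253.0 m

At φ = -24.8174°, λ = 12.9160°: sin φ = -0.419728, cos φ = 0.907650, sin λ = 0.223522, cos λ = 0.974699.
ΔU = cos φ cos λ·ΔX + cos φ sin λ·ΔY + sin φ·ΔZ = (0.907650)(0.974699)(-35.0) + (0.907650)(0.223522)(-454.1) + (-0.419728)(309.5) = -253.00 m.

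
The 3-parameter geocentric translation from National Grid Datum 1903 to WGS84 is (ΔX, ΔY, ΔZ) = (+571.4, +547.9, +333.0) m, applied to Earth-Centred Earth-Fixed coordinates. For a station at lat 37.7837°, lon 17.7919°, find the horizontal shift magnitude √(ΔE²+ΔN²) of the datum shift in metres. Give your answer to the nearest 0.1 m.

The local east axis at (φ, λ) is (−sin λ, cos λ, 0), so ΔE = −sin(17.7919°)·571.4 + cos(17.7919°)·547.9 = 347.10 m.
The local north axis is (−sin φ cos λ, −sin φ sin λ, cos φ), giving ΔN = -333.343 − 102.573 + 263.180 = -172.74 m.
Horizontal magnitude = √(ΔE² + ΔN²) = √(347.10² + (-172.74)²) = 387.70 m.

387.7 m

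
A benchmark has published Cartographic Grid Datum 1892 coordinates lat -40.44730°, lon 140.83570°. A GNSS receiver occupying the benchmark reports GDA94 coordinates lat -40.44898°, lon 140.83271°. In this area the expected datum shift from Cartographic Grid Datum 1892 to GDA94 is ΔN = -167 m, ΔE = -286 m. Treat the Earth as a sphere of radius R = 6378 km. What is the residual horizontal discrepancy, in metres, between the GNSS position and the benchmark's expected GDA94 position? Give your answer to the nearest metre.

Observed coordinate differences: Δφ = -0.00168°, Δλ = -0.00299°.
Converting to metres (1° lat = 111317 m, cos φ = 0.761003): observed ΔN = -187.0 m, observed ΔE = -253.3 m.
Subtracting the expected shift leaves a residual of -187.0 − (-167) = -20.0 m north and -253.3 − (-286) = 32.7 m east.
Residual distance = √((-20.0)² + 32.7²) = 38.3 m.

38 m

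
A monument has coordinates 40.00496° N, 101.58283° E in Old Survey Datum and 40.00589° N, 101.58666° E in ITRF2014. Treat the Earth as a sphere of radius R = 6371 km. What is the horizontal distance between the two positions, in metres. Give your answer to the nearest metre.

342 m

Δφ = 40.00589° − 40.00496° = +0.00093°; Δλ = 101.58666° − 101.58283° = +0.00383°.
1° along a meridian = πR/180 = 111195 m.
ΔN = Δφ × 111195 = 103.4 m; ΔE = Δλ × 111195 × cos(40.00496°) = +0.00383 × 111195 × 0.765989 = 326.2 m.
Distance = √(ΔE² + ΔN²) = √(326.2² + 103.4²) = 342.2 m.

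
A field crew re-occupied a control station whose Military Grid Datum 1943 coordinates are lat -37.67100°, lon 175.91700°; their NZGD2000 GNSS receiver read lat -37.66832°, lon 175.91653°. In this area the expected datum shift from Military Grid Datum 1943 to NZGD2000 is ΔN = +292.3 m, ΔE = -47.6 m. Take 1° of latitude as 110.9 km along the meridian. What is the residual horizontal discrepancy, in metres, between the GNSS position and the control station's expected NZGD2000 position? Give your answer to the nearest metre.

Observed coordinate differences: Δφ = +0.00268°, Δλ = -0.00047°.
Converting to metres (1° lat = 110900 m, cos φ = 0.791533): observed ΔN = 297.2 m, observed ΔE = -41.3 m.
Subtracting the expected shift leaves a residual of 297.2 − (292.3) = 4.9 m north and -41.3 − (-47.6) = 6.3 m east.
Residual distance = √(4.9² + 6.3²) = 8.0 m.

8 m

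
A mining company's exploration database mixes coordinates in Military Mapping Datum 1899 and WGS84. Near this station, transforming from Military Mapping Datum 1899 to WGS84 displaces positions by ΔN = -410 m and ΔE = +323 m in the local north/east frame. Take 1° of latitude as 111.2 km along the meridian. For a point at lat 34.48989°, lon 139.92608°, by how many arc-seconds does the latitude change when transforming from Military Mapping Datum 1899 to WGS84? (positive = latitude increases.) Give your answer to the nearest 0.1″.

1° of latitude = 111.2 km, so Δφ = -410.0 / 111200 = -0.0036871° = -13.273″.

Δφ = -13.3″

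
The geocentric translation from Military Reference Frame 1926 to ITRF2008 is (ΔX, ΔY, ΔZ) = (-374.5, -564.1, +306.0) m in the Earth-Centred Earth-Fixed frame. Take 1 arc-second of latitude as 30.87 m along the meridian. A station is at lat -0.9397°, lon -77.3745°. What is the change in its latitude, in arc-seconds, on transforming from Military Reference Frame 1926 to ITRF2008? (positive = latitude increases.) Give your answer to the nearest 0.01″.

sin φ = -0.016400, cos φ = 0.999866, sin λ = -0.975820, cos λ = 0.218578.
North component: ΔN = −sin φ cos λ·ΔX − sin φ sin λ·ΔY + cos φ·ΔZ = −(-0.016400)(0.218578)(-374.5) − (-0.016400)(-0.975820)(-564.1) + (0.999866)(306.0) = 313.64 m.
1° of latitude spans 3600 × 30.87 = 111132 m, so Δφ = 313.64 / 111132 × 3600 = 10.160″.

Δφ = 10.16″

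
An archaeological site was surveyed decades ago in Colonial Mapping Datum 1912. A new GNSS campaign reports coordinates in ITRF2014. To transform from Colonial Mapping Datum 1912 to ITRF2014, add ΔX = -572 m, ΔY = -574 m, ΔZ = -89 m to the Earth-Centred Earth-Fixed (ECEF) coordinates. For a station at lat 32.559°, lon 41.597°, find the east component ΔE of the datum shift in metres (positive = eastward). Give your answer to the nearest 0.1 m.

ΔE = -49.5 m

At φ = 32.559°, λ = 41.597°: sin φ = 0.538168, cos φ = 0.842838, sin λ = 0.663887, cos λ = 0.747833.
ΔE = −sin λ·ΔX + cos λ·ΔY = −(0.663887)·(-572) + (0.747833)·(-574) = -49.51 m.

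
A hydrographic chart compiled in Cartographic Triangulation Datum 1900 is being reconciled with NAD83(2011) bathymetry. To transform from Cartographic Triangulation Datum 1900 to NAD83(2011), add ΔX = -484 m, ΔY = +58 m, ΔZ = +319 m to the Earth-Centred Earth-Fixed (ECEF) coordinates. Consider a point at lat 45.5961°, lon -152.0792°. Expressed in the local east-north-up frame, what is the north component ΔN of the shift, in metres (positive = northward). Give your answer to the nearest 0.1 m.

ΔN = -62.9 m

At φ = 45.5961°, λ = -152.0792°: sin φ = 0.714425, cos φ = 0.699712, sin λ = -0.468251, cos λ = -0.883596.
ΔN = −sin φ cos λ·ΔX − sin φ sin λ·ΔY + cos φ·ΔZ = −(0.714425)(-0.883596)(-484) − (0.714425)(-0.468251)(58) + (0.699712)(319) = -62.92 m.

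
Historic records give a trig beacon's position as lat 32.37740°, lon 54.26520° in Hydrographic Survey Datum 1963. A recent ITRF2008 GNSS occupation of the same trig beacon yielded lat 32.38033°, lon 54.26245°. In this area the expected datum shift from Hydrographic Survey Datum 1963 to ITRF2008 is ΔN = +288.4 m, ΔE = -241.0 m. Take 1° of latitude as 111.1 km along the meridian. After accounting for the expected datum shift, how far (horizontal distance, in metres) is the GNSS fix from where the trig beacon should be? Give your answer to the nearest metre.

41 m

Observed coordinate differences: Δφ = +0.00293°, Δλ = -0.00275°.
Converting to metres (1° lat = 111100 m, cos φ = 0.844539): observed ΔN = 325.5 m, observed ΔE = -258.0 m.
Subtracting the expected shift leaves a residual of 325.5 − (288.4) = 37.1 m north and -258.0 − (-241.0) = -17.0 m east.
Residual distance = √(37.1² + (-17.0)²) = 40.8 m.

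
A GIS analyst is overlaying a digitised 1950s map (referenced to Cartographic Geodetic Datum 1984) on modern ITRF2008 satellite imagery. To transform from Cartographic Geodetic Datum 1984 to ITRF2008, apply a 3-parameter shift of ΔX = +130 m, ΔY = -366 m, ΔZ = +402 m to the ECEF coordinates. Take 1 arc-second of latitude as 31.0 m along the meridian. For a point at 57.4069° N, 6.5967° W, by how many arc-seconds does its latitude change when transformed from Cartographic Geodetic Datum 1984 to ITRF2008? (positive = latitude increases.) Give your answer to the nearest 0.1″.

sin φ = 0.842517, cos φ = 0.538669, sin λ = -0.114880, cos λ = 0.993379.
North component: ΔN = −sin φ cos λ·ΔX − sin φ sin λ·ΔY + cos φ·ΔZ = −(0.842517)(0.993379)(130) − (0.842517)(-0.114880)(-366) + (0.538669)(402) = 72.32 m.
1° of latitude spans 3600 × 31.00 = 111600 m, so Δφ = 72.32 / 111600 × 3600 = 2.333″.

Δφ = 2.3″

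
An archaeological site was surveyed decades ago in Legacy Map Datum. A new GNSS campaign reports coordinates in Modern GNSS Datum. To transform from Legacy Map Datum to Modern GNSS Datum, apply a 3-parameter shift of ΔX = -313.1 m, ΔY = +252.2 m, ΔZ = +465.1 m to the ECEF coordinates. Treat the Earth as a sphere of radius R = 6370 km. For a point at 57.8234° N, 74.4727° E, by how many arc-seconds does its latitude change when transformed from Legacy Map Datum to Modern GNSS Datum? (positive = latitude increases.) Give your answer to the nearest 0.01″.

sin φ = 0.846411, cos φ = 0.532531, sin λ = 0.963503, cos λ = 0.267697.
North component: ΔN = −sin φ cos λ·ΔX − sin φ sin λ·ΔY + cos φ·ΔZ = −(0.846411)(0.267697)(-313.1) − (0.846411)(0.963503)(252.2) + (0.532531)(465.1) = 112.95 m.
1° of latitude spans πR/180 = 111177 m, so Δφ = 112.95 / 111177 × 3600 = 3.657″.

Δφ = 3.66″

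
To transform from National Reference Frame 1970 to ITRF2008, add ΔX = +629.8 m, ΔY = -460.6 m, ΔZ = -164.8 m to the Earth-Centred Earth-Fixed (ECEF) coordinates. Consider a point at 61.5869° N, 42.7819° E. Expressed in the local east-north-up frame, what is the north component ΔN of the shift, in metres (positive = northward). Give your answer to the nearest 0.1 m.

ΔN = -209.8 m

At φ = 61.5869°, λ = 42.7819°: sin φ = 0.879540, cos φ = 0.475825, sin λ = 0.679209, cos λ = 0.733944.
ΔN = −sin φ cos λ·ΔX − sin φ sin λ·ΔY + cos φ·ΔZ = −(0.879540)(0.733944)(629.8) − (0.879540)(0.679209)(-460.6) + (0.475825)(-164.8) = -209.81 m.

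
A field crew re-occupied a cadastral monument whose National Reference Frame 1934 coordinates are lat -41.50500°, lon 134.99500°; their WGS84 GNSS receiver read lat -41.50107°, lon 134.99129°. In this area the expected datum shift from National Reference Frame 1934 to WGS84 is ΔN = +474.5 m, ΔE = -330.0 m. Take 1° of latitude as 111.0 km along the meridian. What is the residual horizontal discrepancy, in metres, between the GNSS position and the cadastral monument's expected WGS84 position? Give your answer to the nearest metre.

Observed coordinate differences: Δφ = +0.00393°, Δλ = -0.00371°.
Converting to metres (1° lat = 111000 m, cos φ = 0.748898): observed ΔN = 436.2 m, observed ΔE = -308.4 m.
Subtracting the expected shift leaves a residual of 436.2 − (474.5) = -38.3 m north and -308.4 − (-330.0) = 21.6 m east.
Residual distance = √((-38.3)² + 21.6²) = 43.9 m.

44 m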